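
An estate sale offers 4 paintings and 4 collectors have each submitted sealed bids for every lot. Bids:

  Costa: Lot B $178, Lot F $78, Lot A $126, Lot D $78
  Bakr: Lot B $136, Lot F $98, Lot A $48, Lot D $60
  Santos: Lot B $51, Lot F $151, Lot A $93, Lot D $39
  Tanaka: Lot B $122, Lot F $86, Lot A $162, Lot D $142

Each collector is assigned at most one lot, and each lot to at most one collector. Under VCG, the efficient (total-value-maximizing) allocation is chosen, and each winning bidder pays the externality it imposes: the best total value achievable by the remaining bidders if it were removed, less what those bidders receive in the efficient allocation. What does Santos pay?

Santos pays $34.

Efficient allocation: Costa→Lot A ($126), Bakr→Lot B ($136), Santos→Lot F ($151), Tanaka→Lot D ($142); total welfare W = $555.
Santos receives Lot F at value $151, so the others get W − 151 = $404.
Without Santos: best allocation of the remaining 3 bidders over all 4 lots is Costa→Lot B ($178), Bakr→Lot F ($98), Tanaka→Lot A ($162), total $438.
VCG payment = (others' best without Santos) − (others' welfare with Santos) = 438 − 404 = $34.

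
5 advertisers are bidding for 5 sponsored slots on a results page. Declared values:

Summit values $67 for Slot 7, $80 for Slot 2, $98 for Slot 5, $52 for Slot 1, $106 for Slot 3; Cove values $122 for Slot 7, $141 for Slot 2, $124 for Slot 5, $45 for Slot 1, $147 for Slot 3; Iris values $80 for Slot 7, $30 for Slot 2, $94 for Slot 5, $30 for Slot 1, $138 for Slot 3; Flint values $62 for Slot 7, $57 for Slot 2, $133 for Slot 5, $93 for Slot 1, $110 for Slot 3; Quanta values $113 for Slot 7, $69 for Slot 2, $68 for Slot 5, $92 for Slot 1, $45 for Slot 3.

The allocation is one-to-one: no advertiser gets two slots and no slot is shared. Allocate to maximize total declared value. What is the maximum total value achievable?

Max total: $583

Optimal: Summit→Slot 5 ($98), Cove→Slot 2 ($141), Iris→Slot 3 ($138), Flint→Slot 1 ($93), Quanta→Slot 7 ($113) — total 98+141+138+93+113 = $583.
Max-entry greedy (repeatedly take the single best remaining cell) gives $503, worse by 80.
Every other assignment is strictly worse.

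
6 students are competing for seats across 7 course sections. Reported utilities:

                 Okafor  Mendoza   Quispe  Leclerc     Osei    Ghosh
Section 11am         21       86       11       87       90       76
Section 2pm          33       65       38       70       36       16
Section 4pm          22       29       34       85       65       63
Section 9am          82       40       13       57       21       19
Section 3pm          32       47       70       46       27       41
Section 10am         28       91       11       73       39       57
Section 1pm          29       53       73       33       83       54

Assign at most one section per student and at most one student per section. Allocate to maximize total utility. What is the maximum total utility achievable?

Maximum total: 487 points

Optimal: Okafor→Section 9am (82 points), Mendoza→Section 10am (91 points), Quispe→Section 3pm (70 points), Leclerc→Section 4pm (85 points), Osei→Section 1pm (83 points), Ghosh→Section 11am (76 points) — total 82+91+70+85+83+76 = 487 points.
Max-entry greedy (repeatedly take the single best remaining cell) gives 462 points, worse by 25.
Swapping Leclerc↔Osei (Leclerc→Section 1pm 33 points, Osei→Section 4pm 65 points) loses 70.
No other one-to-one assignment exceeds 487 points.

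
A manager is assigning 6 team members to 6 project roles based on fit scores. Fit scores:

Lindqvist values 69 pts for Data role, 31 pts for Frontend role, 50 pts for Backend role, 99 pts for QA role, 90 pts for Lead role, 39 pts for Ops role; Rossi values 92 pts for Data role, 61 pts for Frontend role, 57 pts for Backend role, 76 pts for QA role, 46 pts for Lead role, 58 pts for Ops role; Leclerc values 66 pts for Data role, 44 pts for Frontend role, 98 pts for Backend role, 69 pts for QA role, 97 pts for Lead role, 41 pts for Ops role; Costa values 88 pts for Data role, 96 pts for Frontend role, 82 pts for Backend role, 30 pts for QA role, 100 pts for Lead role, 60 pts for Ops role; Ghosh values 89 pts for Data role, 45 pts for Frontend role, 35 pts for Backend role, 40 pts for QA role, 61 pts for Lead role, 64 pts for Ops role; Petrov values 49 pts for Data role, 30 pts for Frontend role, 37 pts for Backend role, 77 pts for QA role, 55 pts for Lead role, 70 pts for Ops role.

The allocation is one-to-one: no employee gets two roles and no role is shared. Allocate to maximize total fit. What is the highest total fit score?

Optimal: Lindqvist→Lead role (90 pts), Rossi→QA role (76 pts), Leclerc→Backend role (98 pts), Costa→Frontend role (96 pts), Ghosh→Data role (89 pts), Petrov→Ops role (70 pts) — total 90+76+98+96+89+70 = 519 pts.
Max-entry greedy (repeatedly take the single best remaining cell) gives 504 pts, worse by 15.
No other one-to-one assignment exceeds 519 pts.

Max total: 519 pts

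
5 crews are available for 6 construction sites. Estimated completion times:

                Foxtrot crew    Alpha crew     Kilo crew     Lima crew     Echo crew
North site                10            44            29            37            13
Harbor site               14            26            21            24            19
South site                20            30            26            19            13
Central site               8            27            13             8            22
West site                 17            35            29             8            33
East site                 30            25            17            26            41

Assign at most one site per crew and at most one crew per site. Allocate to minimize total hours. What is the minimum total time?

This is the linear assignment problem.
Optimal: Foxtrot crew→North site (10 hours), Alpha crew→East site (25 hours), Kilo crew→Central site (13 hours), Lima crew→West site (8 hours), Echo crew→South site (13 hours) — total 10+25+13+8+13 = 69 hours.
Row-greedy (each crew in turn takes its cheapest remaining site) gives 75 hours, worse by 6.
Next-best assignment: Foxtrot crew→North site, Alpha crew→Harbor site, Kilo crew→Central site, Lima crew→West site, Echo crew→South site = 70 hours.
No other one-to-one assignment undercuts 69 hours.

Min total: 69 hours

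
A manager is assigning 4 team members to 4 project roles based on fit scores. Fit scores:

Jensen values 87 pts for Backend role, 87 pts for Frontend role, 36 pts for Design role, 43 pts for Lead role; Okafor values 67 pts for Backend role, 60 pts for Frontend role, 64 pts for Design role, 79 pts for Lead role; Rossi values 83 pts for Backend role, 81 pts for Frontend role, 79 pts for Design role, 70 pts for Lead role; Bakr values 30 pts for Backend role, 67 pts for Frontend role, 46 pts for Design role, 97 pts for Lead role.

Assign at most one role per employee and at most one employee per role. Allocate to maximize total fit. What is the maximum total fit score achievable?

Treat this as an assignment problem: match each employee to one role.
Optimal: Jensen→Frontend role (87 pts), Okafor→Design role (64 pts), Rossi→Backend role (83 pts), Bakr→Lead role (97 pts) — total 87+64+83+97 = 331 pts.
Column-greedy (each role in turn goes to its best remaining employee) gives 329 pts, worse by 2.
Next-best assignment: Jensen→Frontend role, Okafor→Backend role, Rossi→Design role, Bakr→Lead role = 330 pts.
No other one-to-one assignment exceeds 331 pts.

Maximum total: 331 pts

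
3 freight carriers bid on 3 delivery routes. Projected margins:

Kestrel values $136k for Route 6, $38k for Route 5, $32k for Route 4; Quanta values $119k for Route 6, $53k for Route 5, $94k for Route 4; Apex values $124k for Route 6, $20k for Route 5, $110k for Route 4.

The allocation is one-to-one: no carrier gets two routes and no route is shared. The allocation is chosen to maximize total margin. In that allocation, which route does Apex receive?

Optimal: Kestrel→Route 6 ($136k), Quanta→Route 5 ($53k), Apex→Route 4 ($110k) — total 136+53+110 = $299k.
Row-greedy (each carrier in turn takes its best remaining route) gives $250k, worse by 49.
Next-best assignment: Kestrel→Route 5, Quanta→Route 6, Apex→Route 4 = $267k.
Swapping Quanta↔Kestrel (Quanta→Route 6 $119k, Kestrel→Route 5 $38k) loses 32.
No other one-to-one assignment exceeds $299k.
Apex's own top route is Route 6 ($124k), but forcing Apex→Route 6 and reassigning the rest optimally gives only $256k — worse by 43.

Apex receives Route 4.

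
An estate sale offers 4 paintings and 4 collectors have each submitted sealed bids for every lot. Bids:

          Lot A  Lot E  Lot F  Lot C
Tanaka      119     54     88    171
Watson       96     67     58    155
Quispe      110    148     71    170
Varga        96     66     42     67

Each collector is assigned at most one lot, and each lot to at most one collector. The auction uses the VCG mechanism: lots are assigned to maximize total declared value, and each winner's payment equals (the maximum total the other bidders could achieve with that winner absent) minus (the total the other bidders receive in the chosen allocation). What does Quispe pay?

Efficient allocation: Tanaka→Lot F ($88), Watson→Lot C ($155), Quispe→Lot E ($148), Varga→Lot A ($96); total welfare W = $487.
Quispe receives Lot E at value $148, so the others get W − 148 = $339.
Without Quispe: best allocation of the remaining 3 bidders over all 4 lots is Tanaka→Lot A ($119), Watson→Lot C ($155), Varga→Lot E ($66), total $340.
VCG payment = (others' best without Quispe) − (others' welfare with Quispe) = 340 − 339 = $1.

Quispe pays $1.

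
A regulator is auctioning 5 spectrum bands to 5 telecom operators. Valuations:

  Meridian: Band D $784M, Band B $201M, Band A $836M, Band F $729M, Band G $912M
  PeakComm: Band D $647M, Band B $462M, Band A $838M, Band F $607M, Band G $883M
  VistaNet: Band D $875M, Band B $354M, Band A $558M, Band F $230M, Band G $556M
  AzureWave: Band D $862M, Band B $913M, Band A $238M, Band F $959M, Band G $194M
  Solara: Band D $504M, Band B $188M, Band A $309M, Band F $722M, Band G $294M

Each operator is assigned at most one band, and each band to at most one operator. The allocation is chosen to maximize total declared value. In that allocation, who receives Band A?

Optimal: Meridian→Band G ($912M), PeakComm→Band A ($838M), VistaNet→Band D ($875M), AzureWave→Band B ($913M), Solara→Band F ($722M) — total 912+838+875+913+722 = $4260M.
Max-entry greedy (repeatedly take the single best remaining cell) gives $3772M, worse by 488.
Swapping Solara↔VistaNet (Solara→Band D $504M, VistaNet→Band F $230M) loses 863.
No other one-to-one assignment exceeds $4260M.
PeakComm's own top band is Band G ($883M), but forcing PeakComm→Band G and reassigning the rest optimally gives only $4229M — worse by 31.

PeakComm receives Band A.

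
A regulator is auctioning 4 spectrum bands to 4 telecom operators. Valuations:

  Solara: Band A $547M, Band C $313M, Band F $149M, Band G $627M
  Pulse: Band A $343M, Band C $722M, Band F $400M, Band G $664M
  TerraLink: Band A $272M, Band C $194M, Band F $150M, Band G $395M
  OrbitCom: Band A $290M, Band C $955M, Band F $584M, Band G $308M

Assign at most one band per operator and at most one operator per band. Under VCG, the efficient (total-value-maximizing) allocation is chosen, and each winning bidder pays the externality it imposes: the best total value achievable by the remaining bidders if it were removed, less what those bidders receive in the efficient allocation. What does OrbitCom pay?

Efficient allocation: Solara→Band A ($547M), Pulse→Band G ($664M), TerraLink→Band F ($150M), OrbitCom→Band C ($955M); total welfare W = $2316M.
OrbitCom receives Band C at value $955M, so the others get W − 955 = $1361M.
Without OrbitCom: best allocation of the remaining 3 bidders over all 4 bands is Solara→Band A ($547M), Pulse→Band C ($722M), TerraLink→Band G ($395M), total $1664M.
VCG payment = (others' best without OrbitCom) − (others' welfare with OrbitCom) = 1664 − 1361 = $303M.

OrbitCom pays $303M.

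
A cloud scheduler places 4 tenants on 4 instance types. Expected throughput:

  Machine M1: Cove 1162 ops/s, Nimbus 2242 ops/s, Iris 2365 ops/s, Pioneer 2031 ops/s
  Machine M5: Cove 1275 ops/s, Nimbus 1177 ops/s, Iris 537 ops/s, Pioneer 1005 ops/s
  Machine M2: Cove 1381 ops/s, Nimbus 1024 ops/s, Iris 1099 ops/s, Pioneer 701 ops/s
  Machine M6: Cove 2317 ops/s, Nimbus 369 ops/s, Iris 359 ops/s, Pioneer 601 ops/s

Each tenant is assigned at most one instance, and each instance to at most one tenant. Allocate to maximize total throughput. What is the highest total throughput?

Optimal: Cove→Machine M6 (2317 ops/s), Nimbus→Machine M2 (1024 ops/s), Iris→Machine M1 (2365 ops/s), Pioneer→Machine M5 (1005 ops/s) — total 2317+1024+2365+1005 = 6711 ops/s.
Column-greedy (each instance in turn goes to its best remaining tenant) gives 5265 ops/s, worse by 1446.
Next-best assignment: Cove→Machine M6, Nimbus→Machine M1, Iris→Machine M2, Pioneer→Machine M5 = 6663 ops/s.
Swapping Nimbus↔Pioneer (Nimbus→Machine M5 1177 ops/s, Pioneer→Machine M2 701 ops/s) loses 151.
Checked against all permutations: 6711 ops/s is optimal.

Maximum total: 6711 ops/s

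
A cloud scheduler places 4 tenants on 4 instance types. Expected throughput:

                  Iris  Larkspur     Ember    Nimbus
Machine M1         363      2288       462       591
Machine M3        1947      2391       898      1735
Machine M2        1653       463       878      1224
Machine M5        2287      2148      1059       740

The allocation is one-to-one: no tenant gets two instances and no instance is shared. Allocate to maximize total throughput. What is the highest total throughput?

Maximum total: 7188 ops/s

Optimal: Iris→Machine M5 (2287 ops/s), Larkspur→Machine M1 (2288 ops/s), Ember→Machine M2 (878 ops/s), Nimbus→Machine M3 (1735 ops/s) — total 2287+2288+878+1735 = 7188 ops/s.
Row-greedy (each tenant in turn takes its best remaining instance) gives 6147 ops/s, worse by 1041.
Next-best assignment: Iris→Machine M2, Larkspur→Machine M1, Ember→Machine M5, Nimbus→Machine M3 = 6735 ops/s.
Every other assignment is strictly worse.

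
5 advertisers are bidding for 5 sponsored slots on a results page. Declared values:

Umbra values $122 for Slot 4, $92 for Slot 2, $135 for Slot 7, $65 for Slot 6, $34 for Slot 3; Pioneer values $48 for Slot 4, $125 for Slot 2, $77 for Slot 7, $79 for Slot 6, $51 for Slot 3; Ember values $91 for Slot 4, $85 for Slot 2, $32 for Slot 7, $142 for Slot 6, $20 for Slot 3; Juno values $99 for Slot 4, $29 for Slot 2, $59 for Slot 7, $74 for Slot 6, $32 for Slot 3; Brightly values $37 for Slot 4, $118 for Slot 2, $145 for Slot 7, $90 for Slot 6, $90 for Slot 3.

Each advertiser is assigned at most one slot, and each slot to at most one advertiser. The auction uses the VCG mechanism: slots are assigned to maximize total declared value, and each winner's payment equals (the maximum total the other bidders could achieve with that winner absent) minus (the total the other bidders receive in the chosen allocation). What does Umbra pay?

Efficient allocation: Umbra→Slot 7 ($135), Pioneer→Slot 2 ($125), Ember→Slot 6 ($142), Juno→Slot 4 ($99), Brightly→Slot 3 ($90); total welfare W = $591.
Umbra receives Slot 7 at value $135, so the others get W − 135 = $456.
Without Umbra: best allocation of the remaining 4 bidders over all 5 slots is Pioneer→Slot 2 ($125), Ember→Slot 6 ($142), Juno→Slot 4 ($99), Brightly→Slot 7 ($145), total $511.
VCG payment = (others' best without Umbra) − (others' welfare with Umbra) = 511 − 456 = $55.

Umbra pays $55.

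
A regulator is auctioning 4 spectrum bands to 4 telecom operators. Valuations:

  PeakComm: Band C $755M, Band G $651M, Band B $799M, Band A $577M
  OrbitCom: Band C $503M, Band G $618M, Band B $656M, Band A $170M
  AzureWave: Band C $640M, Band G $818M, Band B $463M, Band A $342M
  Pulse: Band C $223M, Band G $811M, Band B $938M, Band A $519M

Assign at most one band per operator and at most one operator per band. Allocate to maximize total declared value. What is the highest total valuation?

Optimal: PeakComm→Band A ($577M), OrbitCom→Band C ($503M), AzureWave→Band G ($818M), Pulse→Band B ($938M) — total 577+503+818+938 = $2836M.
Next-best assignment: PeakComm→Band A, OrbitCom→Band G, AzureWave→Band C, Pulse→Band B = $2773M.

Maximum total: $2836M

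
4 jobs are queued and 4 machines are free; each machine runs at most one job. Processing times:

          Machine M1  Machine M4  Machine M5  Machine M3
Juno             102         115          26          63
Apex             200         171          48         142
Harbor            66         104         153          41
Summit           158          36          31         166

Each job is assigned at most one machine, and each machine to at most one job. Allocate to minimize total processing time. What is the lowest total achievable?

Minimum total: 213 min

Optimal: Juno→Machine M3 (63 min), Apex→Machine M5 (48 min), Harbor→Machine M1 (66 min), Summit→Machine M4 (36 min) — total 63+48+66+36 = 213 min.
Row-greedy (each job in turn takes its cheapest remaining machine) gives 270 min, worse by 57.
Next-best assignment: Juno→Machine M1, Apex→Machine M5, Harbor→Machine M3, Summit→Machine M4 = 227 min.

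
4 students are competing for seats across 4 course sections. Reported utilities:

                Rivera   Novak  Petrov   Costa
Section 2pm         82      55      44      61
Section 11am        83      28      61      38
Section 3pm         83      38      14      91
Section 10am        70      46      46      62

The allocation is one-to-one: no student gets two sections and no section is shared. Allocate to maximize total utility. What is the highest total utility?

This is the linear assignment problem.
Optimal: Rivera→Section 2pm (82 points), Novak→Section 10am (46 points), Petrov→Section 11am (61 points), Costa→Section 3pm (91 points) — total 82+46+61+91 = 280 points.
No other one-to-one assignment exceeds 280 points.

Maximum total: 280 points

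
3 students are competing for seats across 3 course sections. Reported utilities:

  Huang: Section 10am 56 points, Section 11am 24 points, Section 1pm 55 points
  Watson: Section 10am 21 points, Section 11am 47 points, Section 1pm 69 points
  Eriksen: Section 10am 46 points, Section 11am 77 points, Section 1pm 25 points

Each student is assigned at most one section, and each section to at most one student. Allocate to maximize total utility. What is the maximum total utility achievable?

Optimal: Huang→Section 10am (56 points), Watson→Section 1pm (69 points), Eriksen→Section 11am (77 points) — total 56+69+77 = 202 points.

Maximum total: 202 points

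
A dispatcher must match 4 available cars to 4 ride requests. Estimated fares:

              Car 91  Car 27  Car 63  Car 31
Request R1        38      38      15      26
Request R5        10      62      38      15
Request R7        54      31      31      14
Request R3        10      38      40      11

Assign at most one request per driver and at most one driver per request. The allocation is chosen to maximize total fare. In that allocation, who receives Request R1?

Car 31 receives Request R1.

Optimal: Car 91→Request R7 ($54), Car 27→Request R5 ($62), Car 63→Request R3 ($40), Car 31→Request R1 ($26) — total 54+62+40+26 = $182.
Column-greedy (each request in turn goes to its best remaining driver) gives $142, worse by 40.
Checked against all permutations: $182 is optimal.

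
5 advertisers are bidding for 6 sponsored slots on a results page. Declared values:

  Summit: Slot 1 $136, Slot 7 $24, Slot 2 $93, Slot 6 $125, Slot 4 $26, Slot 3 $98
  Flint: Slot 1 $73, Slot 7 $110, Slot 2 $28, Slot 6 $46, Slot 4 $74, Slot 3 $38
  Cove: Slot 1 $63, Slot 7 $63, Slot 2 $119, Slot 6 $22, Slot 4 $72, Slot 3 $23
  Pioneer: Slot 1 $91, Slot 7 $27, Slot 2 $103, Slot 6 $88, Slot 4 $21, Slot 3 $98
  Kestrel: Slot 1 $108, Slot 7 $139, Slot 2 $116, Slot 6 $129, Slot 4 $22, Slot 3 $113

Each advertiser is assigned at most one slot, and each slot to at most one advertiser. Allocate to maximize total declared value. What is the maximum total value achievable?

This is a one-to-one assignment (maximum-weight bipartite matching).
Optimal: Summit→Slot 1 ($136), Flint→Slot 7 ($110), Cove→Slot 2 ($119), Pioneer→Slot 3 ($98), Kestrel→Slot 6 ($129) — total 136+110+119+98+129 = $592.
Max-entry greedy (repeatedly take the single best remaining cell) gives $566, worse by 26.

Max total: $592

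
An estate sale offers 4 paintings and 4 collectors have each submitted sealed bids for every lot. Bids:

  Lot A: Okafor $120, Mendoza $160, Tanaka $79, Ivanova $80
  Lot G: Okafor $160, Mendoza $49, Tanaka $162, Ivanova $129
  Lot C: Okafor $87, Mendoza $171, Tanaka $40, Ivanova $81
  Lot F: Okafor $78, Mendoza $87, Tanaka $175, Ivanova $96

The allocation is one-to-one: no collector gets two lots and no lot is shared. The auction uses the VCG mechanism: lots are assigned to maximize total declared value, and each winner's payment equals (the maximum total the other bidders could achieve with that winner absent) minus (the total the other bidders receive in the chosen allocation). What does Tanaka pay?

Efficient allocation: Okafor→Lot A ($120), Mendoza→Lot C ($171), Tanaka→Lot F ($175), Ivanova→Lot G ($129); total welfare W = $595.
Tanaka receives Lot F at value $175, so the others get W − 175 = $420.
Without Tanaka: best allocation of the remaining 3 bidders over all 4 lots is Okafor→Lot G ($160), Mendoza→Lot C ($171), Ivanova→Lot F ($96), total $427.
VCG payment = (others' best without Tanaka) − (others' welfare with Tanaka) = 427 − 420 = $7.

Tanaka pays $7.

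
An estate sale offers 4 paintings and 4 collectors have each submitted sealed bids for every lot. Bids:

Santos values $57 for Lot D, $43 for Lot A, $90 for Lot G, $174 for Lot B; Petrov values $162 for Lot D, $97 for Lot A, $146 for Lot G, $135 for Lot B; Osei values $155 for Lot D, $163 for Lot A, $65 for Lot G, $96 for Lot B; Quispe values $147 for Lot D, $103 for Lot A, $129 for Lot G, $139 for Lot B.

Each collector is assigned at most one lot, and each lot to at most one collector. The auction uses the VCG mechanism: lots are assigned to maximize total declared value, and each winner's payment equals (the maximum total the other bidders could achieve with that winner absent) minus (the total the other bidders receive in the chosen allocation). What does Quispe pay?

Quispe pays $16.

Efficient allocation: Santos→Lot B ($174), Petrov→Lot G ($146), Osei→Lot A ($163), Quispe→Lot D ($147); total welfare W = $630.
Quispe receives Lot D at value $147, so the others get W − 147 = $483.
Without Quispe: best allocation of the remaining 3 bidders over all 4 lots is Santos→Lot B ($174), Petrov→Lot D ($162), Osei→Lot A ($163), total $499.
VCG payment = (others' best without Quispe) − (others' welfare with Quispe) = 499 − 483 = $16.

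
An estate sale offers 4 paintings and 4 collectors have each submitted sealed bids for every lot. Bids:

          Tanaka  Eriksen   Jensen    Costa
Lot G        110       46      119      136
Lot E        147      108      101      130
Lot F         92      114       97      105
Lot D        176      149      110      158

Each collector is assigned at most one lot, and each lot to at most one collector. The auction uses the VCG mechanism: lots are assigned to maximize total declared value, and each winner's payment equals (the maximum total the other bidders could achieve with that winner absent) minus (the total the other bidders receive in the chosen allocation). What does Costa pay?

Costa pays $6.

Efficient allocation: Tanaka→Lot D ($176), Eriksen→Lot F ($114), Jensen→Lot G ($119), Costa→Lot E ($130); total welfare W = $539.
Costa receives Lot E at value $130, so the others get W − 130 = $409.
Without Costa: best allocation of the remaining 3 bidders over all 4 lots is Tanaka→Lot E ($147), Eriksen→Lot D ($149), Jensen→Lot G ($119), total $415.
VCG payment = (others' best without Costa) − (others' welfare with Costa) = 415 − 409 = $6.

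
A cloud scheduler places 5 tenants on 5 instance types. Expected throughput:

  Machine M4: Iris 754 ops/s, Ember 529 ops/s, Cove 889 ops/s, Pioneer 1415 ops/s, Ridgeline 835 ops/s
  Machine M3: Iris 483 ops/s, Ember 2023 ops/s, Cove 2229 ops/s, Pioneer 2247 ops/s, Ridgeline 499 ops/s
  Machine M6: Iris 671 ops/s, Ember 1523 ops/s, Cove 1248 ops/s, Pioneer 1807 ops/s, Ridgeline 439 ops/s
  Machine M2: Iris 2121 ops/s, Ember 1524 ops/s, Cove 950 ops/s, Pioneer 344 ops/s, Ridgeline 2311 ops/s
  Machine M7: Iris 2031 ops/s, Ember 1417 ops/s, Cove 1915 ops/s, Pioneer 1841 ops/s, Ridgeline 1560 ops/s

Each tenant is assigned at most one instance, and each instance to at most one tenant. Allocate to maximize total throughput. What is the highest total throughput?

Max total: 9509 ops/s

Optimal: Iris→Machine M7 (2031 ops/s), Ember→Machine M6 (1523 ops/s), Cove→Machine M3 (2229 ops/s), Pioneer→Machine M4 (1415 ops/s), Ridgeline→Machine M2 (2311 ops/s) — total 2031+1523+2229+1415+2311 = 9509 ops/s.
Max-entry greedy (repeatedly take the single best remaining cell) gives 9001 ops/s, worse by 508.
Every other assignment is strictly worse.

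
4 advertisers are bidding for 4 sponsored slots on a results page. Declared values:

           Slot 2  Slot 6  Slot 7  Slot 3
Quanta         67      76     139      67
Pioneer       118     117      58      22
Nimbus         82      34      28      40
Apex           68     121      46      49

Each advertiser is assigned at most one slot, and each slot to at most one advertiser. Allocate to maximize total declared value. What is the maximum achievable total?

This is the linear assignment problem.
Optimal: Quanta→Slot 7 ($139), Pioneer→Slot 2 ($118), Nimbus→Slot 3 ($40), Apex→Slot 6 ($121) — total 139+118+40+121 = $418.
Next-best assignment: Quanta→Slot 7, Pioneer→Slot 6, Nimbus→Slot 2, Apex→Slot 3 = $387.

Max total: $418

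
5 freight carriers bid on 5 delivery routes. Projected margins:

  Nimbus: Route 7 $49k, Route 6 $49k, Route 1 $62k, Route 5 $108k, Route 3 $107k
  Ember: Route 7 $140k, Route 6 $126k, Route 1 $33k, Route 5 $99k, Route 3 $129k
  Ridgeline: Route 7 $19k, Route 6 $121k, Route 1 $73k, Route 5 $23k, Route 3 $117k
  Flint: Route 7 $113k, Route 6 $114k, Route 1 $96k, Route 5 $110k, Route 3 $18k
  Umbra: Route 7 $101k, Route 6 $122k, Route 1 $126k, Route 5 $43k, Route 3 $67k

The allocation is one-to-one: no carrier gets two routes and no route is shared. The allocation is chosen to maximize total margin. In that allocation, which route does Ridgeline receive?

Ridgeline receives Route 3.

Treat this as an assignment problem: match each carrier to one route.
Optimal: Nimbus→Route 5 ($108k), Ember→Route 7 ($140k), Ridgeline→Route 3 ($117k), Flint→Route 6 ($114k), Umbra→Route 1 ($126k) — total 108+140+117+114+126 = $605k.
Ridgeline's own top route is Route 6 ($121k), but forcing Ridgeline→Route 6 and reassigning the rest optimally gives only $604k — worse by 1.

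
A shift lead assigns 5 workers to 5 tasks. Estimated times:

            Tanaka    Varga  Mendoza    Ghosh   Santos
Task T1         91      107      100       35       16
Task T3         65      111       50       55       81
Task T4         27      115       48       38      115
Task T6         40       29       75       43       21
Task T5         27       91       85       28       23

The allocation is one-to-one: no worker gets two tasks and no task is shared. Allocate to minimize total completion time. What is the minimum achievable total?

Min total: 150 min

Optimal: Tanaka→Task T4 (27 min), Varga→Task T6 (29 min), Mendoza→Task T3 (50 min), Ghosh→Task T5 (28 min), Santos→Task T1 (16 min) — total 27+29+50+28+16 = 150 min.
Swapping Varga↔Tanaka (Varga→Task T4 115 min, Tanaka→Task T6 40 min) adds 99.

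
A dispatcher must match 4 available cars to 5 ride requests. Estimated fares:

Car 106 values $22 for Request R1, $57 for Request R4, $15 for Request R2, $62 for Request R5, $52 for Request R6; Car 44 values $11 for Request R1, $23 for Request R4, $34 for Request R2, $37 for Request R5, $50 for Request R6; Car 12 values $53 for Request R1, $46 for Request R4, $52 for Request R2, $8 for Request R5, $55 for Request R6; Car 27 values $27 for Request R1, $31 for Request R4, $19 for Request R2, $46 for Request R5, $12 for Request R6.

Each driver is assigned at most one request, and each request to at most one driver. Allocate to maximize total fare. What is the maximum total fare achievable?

Optimal: Car 106→Request R4 ($57), Car 44→Request R6 ($50), Car 12→Request R1 ($53), Car 27→Request R5 ($46) — total 57+50+53+46 = $206.
Max-entry greedy (repeatedly take the single best remaining cell) gives $182, worse by 24.
Swapping Car 27↔Car 106 (Car 27→Request R4 $31, Car 106→Request R5 $62) loses 10.
Checked against all permutations: $206 is optimal.

Max total: $206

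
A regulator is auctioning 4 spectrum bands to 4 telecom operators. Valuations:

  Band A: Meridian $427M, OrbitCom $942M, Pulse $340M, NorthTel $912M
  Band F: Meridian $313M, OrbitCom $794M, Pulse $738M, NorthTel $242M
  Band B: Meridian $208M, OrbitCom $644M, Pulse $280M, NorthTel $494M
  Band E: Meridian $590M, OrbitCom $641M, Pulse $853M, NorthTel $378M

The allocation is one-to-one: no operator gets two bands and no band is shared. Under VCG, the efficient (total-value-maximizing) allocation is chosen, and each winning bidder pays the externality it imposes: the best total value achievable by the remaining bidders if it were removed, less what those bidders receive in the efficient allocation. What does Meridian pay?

Efficient allocation: Meridian→Band E ($590M), OrbitCom→Band B ($644M), Pulse→Band F ($738M), NorthTel→Band A ($912M); total welfare W = $2884M.
Meridian receives Band E at value $590M, so the others get W − 590 = $2294M.
Without Meridian: best allocation of the remaining 3 bidders over all 4 bands is OrbitCom→Band F ($794M), Pulse→Band E ($853M), NorthTel→Band A ($912M), total $2559M.
VCG payment = (others' best without Meridian) − (others' welfare with Meridian) = 2559 − 2294 = $265M.

Meridian pays $265M.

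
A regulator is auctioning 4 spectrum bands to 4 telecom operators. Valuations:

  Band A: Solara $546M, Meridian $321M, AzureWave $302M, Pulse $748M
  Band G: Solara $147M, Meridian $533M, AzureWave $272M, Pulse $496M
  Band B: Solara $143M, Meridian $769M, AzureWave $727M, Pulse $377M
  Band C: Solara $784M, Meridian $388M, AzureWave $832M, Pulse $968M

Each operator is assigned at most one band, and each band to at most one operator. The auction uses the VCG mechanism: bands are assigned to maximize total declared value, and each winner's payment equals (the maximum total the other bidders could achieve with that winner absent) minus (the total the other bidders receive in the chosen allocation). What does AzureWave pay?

AzureWave pays $236M.

Efficient allocation: Solara→Band C ($784M), Meridian→Band G ($533M), AzureWave→Band B ($727M), Pulse→Band A ($748M); total welfare W = $2792M.
AzureWave receives Band B at value $727M, so the others get W − 727 = $2065M.
Without AzureWave: best allocation of the remaining 3 bidders over all 4 bands is Solara→Band C ($784M), Meridian→Band B ($769M), Pulse→Band A ($748M), total $2301M.
VCG payment = (others' best without AzureWave) − (others' welfare with AzureWave) = 2301 − 2065 = $236M.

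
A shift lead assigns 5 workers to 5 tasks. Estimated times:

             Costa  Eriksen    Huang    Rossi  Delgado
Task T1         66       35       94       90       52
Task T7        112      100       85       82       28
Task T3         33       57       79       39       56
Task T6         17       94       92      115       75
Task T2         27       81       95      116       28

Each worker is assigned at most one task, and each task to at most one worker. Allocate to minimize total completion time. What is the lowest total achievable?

This is a one-to-one assignment (minimum-cost bipartite matching).
Optimal: Costa→Task T6 (17 min), Eriksen→Task T1 (35 min), Huang→Task T7 (85 min), Rossi→Task T3 (39 min), Delgado→Task T2 (28 min) — total 17+35+85+39+28 = 204 min.
Min-entry greedy (repeatedly take the single cheapest remaining cell) gives 214 min, worse by 10.

Min total: 204 min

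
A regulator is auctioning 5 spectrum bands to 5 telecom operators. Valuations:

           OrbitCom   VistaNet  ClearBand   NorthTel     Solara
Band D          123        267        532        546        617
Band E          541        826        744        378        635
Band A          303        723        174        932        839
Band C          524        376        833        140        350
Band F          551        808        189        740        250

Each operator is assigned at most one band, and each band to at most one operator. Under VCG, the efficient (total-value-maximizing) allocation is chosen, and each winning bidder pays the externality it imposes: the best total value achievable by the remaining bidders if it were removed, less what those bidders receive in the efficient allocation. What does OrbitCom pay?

OrbitCom pays $30M.

Efficient allocation: OrbitCom→Band F ($551M), VistaNet→Band E ($826M), ClearBand→Band C ($833M), NorthTel→Band A ($932M), Solara→Band D ($617M); total welfare W = $3759M.
OrbitCom receives Band F at value $551M, so the others get W − 551 = $3208M.
Without OrbitCom: best allocation of the remaining 4 bidders over all 5 bands is VistaNet→Band E ($826M), ClearBand→Band C ($833M), NorthTel→Band F ($740M), Solara→Band A ($839M), total $3238M.
VCG payment = (others' best without OrbitCom) − (others' welfare with OrbitCom) = 3238 − 3208 = $30M.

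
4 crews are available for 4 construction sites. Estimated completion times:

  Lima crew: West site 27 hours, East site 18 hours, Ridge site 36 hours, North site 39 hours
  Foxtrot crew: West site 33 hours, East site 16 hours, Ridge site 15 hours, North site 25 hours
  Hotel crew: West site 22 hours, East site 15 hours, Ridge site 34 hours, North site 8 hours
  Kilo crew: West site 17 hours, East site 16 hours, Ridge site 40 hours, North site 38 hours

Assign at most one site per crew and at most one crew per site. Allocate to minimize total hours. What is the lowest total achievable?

This is a one-to-one assignment (minimum-cost bipartite matching).
Optimal: Lima crew→East site (18 hours), Foxtrot crew→Ridge site (15 hours), Hotel crew→North site (8 hours), Kilo crew→West site (17 hours) — total 18+15+8+17 = 58 hours.
Min-entry greedy (repeatedly take the single cheapest remaining cell) gives 66 hours, worse by 8.
Checked against all permutations: 58 hours is optimal.

Min total: 58 hours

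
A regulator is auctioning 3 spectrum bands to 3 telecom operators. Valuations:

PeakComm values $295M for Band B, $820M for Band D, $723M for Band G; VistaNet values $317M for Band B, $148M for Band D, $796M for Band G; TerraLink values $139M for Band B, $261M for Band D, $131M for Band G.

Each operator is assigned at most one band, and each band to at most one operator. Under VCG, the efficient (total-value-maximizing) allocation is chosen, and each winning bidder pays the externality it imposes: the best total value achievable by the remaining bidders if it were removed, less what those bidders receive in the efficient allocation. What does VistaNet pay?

Efficient allocation: PeakComm→Band D ($820M), VistaNet→Band G ($796M), TerraLink→Band B ($139M); total welfare W = $1755M.
VistaNet receives Band G at value $796M, so the others get W − 796 = $959M.
Without VistaNet: best allocation of the remaining 2 bidders over all 3 bands is PeakComm→Band G ($723M), TerraLink→Band D ($261M), total $984M.
VCG payment = (others' best without VistaNet) − (others' welfare with VistaNet) = 984 − 959 = $25M.

VistaNet pays $25M.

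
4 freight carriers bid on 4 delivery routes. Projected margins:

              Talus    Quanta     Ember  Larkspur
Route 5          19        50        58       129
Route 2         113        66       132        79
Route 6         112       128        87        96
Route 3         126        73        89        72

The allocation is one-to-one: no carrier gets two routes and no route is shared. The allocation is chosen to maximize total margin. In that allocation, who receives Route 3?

Talus receives Route 3.

This is the linear assignment problem.
Optimal: Talus→Route 3 ($126k), Quanta→Route 6 ($128k), Ember→Route 2 ($132k), Larkspur→Route 5 ($129k) — total 126+128+132+129 = $515k.
Next-best assignment: Talus→Route 2, Quanta→Route 6, Ember→Route 3, Larkspur→Route 5 = $459k.
Every other assignment is strictly worse.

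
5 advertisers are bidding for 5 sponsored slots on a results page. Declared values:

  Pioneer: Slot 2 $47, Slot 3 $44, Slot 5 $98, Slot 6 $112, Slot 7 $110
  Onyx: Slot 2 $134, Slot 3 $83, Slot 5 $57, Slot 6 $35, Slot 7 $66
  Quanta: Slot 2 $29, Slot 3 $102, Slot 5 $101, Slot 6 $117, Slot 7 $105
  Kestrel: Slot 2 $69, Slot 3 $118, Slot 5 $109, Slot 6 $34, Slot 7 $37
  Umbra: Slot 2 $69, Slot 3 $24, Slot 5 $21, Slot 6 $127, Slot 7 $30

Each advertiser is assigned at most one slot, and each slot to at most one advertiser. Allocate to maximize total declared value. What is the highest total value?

Maximum total: $590

This is a one-to-one assignment (maximum-weight bipartite matching).
Optimal: Pioneer→Slot 7 ($110), Onyx→Slot 2 ($134), Quanta→Slot 5 ($101), Kestrel→Slot 3 ($118), Umbra→Slot 6 ($127) — total 110+134+101+118+127 = $590.
Row-greedy (each advertiser in turn takes its best remaining slot) gives $490, worse by 100.
Swapping Kestrel↔Quanta (Kestrel→Slot 5 $109, Quanta→Slot 3 $102) loses 8.
Checked against all permutations: $590 is optimal.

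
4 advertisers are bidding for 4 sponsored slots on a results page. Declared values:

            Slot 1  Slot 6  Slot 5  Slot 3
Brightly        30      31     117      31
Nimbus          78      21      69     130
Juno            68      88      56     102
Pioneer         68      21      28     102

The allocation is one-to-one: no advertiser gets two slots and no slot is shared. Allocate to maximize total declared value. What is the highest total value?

Max total: $403

This is a one-to-one assignment (maximum-weight bipartite matching).
Optimal: Brightly→Slot 5 ($117), Nimbus→Slot 3 ($130), Juno→Slot 6 ($88), Pioneer→Slot 1 ($68) — total 117+130+88+68 = $403.
Column-greedy (each slot in turn goes to its best remaining advertiser) gives $385, worse by 18.
No other one-to-one assignment exceeds $403.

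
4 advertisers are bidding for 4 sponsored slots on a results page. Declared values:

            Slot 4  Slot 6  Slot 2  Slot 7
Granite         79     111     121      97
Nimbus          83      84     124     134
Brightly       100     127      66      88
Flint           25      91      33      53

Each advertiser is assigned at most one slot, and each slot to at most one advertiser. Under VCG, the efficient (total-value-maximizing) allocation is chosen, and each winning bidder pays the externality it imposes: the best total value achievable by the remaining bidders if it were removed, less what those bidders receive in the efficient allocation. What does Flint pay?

Flint pays $27.

Efficient allocation: Granite→Slot 2 ($121), Nimbus→Slot 7 ($134), Brightly→Slot 4 ($100), Flint→Slot 6 ($91); total welfare W = $446.
Flint receives Slot 6 at value $91, so the others get W − 91 = $355.
Without Flint: best allocation of the remaining 3 bidders over all 4 slots is Granite→Slot 2 ($121), Nimbus→Slot 7 ($134), Brightly→Slot 6 ($127), total $382.
VCG payment = (others' best without Flint) − (others' welfare with Flint) = 382 − 355 = $27.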